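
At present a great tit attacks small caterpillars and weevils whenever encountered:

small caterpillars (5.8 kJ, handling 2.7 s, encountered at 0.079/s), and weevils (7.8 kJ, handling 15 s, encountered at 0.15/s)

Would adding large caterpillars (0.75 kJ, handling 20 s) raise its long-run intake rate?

No

Intake rate on the current diet: R = (0.079×5.8 + 0.15×7.8) / (1 + 0.079×2.7 + 0.15×15) = 1.628/3.463 = 0.4701 kJ/s.
Profitability of large caterpillars: 0.75/20 = 0.0375 kJ/s.
Since 0.0375 < R, time spent handling large caterpillars is better spent searching.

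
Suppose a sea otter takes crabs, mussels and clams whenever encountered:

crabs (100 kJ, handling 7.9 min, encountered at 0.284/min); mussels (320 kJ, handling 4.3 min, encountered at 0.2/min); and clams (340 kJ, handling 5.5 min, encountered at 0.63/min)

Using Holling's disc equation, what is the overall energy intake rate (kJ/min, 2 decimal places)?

Energy encountered per unit search time: 0.284×100 + 0.2×320 + 0.63×340 = 306.6 kJ/min.
Handling time per unit search time: 0.284×7.9 + 0.2×4.3 + 0.63×5.5 = 6.569.
Rate = 306.6/(1 + 6.569) = 40.51 kJ/min.

40.51 kJ/min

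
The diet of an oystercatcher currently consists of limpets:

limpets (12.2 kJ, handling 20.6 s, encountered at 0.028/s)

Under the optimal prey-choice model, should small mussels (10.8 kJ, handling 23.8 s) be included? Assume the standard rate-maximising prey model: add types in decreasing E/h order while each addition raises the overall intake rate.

Yes

On limpets alone, R = ΣλE/(1+Σλh) = 0.3416/1.577 = 0.2166 kJ/s.
Profitability of small mussels: 10.8/23.8 = 0.4538 kJ/s.
Since 0.4538 > R, including small mussels increases the long-run rate.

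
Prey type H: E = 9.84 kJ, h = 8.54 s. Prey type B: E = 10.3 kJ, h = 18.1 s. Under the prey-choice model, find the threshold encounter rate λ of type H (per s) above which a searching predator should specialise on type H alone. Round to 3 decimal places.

0.114 per s

Drop type B once their profitability E₂/h₂ falls below the rate achievable on type H alone: E₂/h₂ = λE₁/(1 + λh₁).
Solve for λ: λE₁h₂ = E₂(1 + λh₁) → λ(E₁h₂ − E₂h₁) = E₂ → λ = E₂/(E₁h₂ − E₂h₁).
λ = 10.3/(9.84×18.1 − 10.3×8.54) = 10.3/90.14 = 0.1143 per s.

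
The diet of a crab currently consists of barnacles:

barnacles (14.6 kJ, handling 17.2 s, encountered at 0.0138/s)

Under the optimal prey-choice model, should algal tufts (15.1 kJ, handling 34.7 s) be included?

Yes

Intake rate on the current diet: R = (0.0138×14.6) / (1 + 0.0138×17.2) = 0.2015/1.237 = 0.1628 kJ/s.
Profitability of algal tufts: 15.1/34.7 = 0.4352 kJ/s.
0.4352 > 0.1628, so adding algal tufts raises the average — include it.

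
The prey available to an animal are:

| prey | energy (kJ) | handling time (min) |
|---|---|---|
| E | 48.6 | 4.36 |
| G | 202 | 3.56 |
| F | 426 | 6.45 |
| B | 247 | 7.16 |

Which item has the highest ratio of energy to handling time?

Profitability E/h (kJ/min): E = 48.6/4.36 = 11.1, G = 202/3.56 = 56.7, F = 426/6.45 = 66, B = 247/7.16 = 34.5.
Ranked: F > G > B > E.

F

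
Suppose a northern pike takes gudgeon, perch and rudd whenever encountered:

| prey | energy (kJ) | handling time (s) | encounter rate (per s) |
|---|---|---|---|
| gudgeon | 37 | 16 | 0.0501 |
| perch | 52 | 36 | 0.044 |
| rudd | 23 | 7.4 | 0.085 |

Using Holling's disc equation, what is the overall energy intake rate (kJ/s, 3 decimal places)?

1.519 kJ/s

R = (0.0501×37 + 0.044×52 + 0.085×23) / (1 + 0.0501×16 + 0.044×36 + 0.085×7.4) = 6.097/4.015 = 1.519 kJ/s.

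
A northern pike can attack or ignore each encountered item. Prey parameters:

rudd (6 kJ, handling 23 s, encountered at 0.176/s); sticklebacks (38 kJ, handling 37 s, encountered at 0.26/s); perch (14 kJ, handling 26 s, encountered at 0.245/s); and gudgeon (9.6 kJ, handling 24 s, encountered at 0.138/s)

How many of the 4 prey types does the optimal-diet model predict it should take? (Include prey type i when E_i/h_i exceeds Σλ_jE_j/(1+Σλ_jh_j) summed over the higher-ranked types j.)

E/h in descending order: sticklebacks 1.03, perch 0.538, gudgeon 0.4, rudd 0.261 kJ/s. The optimal diet is the largest prefix of this list for which every included type satisfies E_i/h_i > R on the types above it.
Rate on top 1: 0.9303. perch: 0.538 < 0.9303 → exclude; stop.
Optimal diet: sticklebacks — 1 of 4 types.

1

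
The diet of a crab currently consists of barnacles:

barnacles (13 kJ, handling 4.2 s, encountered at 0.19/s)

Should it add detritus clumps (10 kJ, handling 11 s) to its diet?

No

On barnacles alone, R = ΣλE/(1+Σλh) = 2.47/1.798 = 1.374 kJ/s.
detritus clumps: E/h = 10/11 = 0.9091 kJ/s.
0.9091 < 1.374, so adding detritus clumps would lower the average — exclude it.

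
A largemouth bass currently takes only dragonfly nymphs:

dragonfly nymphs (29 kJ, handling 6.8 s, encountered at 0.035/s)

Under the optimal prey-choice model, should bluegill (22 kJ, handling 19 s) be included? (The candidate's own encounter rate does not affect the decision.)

Yes

Intake rate on the current diet: R = (0.035×29) / (1 + 0.035×6.8) = 1.015/1.238 = 0.8199 kJ/s.
Profitability of bluegill: 22/19 = 1.158 kJ/s.
1.158 > 0.8199, so adding bluegill raises the average — include it.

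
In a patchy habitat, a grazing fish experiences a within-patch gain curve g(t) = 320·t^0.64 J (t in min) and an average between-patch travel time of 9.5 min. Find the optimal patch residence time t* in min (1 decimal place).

Optimal t* satisfies g'(t*) = g(t*)/(T + t*).
g'(t) = 0.64·320·t^-0.36. Setting 0.64·320·t^-0.36 = 320·t^0.64/(9.5+t) gives 0.64(9.5+t) = t, so 0.36·t = 0.64×9.5.
t* = 0.64×9.5/0.36 = 16.89 min.

16.9 min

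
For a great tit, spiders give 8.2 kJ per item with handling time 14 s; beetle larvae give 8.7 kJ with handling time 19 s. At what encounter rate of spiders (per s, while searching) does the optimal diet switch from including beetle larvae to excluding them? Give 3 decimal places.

0.256 per s

The zero-one rule: include beetle larvae iff E₂/h₂ > λE₁/(1+λh₁). Equality gives the switch point.
λE₁h₂ = E₂ + λE₂h₁ ⇒ λ = E₂/(E₁h₂ − E₂h₁) = 8.7/(155.8 − 121.8) = 0.2559 per s.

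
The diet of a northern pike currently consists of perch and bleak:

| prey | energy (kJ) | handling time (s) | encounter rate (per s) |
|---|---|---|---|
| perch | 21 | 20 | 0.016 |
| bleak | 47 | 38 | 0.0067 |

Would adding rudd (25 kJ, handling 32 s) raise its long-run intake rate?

Yes

Current rate: (0.016×21 + 0.0067×47)/(1 + 0.016×20 + 0.0067×38) = 0.4134 kJ/s.
rudd: E/h = 25/32 = 0.7812 kJ/s.
0.7812 > 0.4134, so adding rudd raises the average — include it.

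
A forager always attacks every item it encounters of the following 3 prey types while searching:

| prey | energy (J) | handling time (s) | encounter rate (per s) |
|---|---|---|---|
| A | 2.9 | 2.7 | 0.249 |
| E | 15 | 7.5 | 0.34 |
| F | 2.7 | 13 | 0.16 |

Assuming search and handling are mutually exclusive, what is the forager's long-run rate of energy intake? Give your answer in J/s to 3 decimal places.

0.992 J/s

R = (0.249×2.9 + 0.34×15 + 0.16×2.7) / (1 + 0.249×2.7 + 0.34×7.5 + 0.16×13) = 6.254/6.302 = 0.9924 J/s.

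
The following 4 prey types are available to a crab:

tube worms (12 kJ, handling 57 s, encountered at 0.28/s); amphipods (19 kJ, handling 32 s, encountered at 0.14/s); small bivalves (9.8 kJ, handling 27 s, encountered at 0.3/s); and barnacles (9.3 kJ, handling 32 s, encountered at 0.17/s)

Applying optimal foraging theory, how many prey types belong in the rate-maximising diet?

1

Profitabilities (E/h, kJ/s): amphipods 0.594, small bivalves 0.363, barnacles 0.291, tube worms 0.211. Add prey in this order while the next type's profitability exceeds the intake rate on those already taken.
Rate on top 1: 0.4854. small bivalves: 0.363 < 0.4854 → exclude; stop.
Optimal diet: amphipods — 1 of 4 types.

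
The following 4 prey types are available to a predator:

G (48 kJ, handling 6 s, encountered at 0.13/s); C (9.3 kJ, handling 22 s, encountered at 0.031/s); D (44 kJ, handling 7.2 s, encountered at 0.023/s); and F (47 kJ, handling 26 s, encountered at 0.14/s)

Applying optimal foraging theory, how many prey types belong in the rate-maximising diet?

2

E/h in descending order: G 8, D 6.11, F 1.81, C 0.423 kJ/s. The optimal diet is the largest prefix of this list for which every included type satisfies E_i/h_i > R on the types above it.
Rate on top 1: 3.506. D: 6.11 > 3.506 → include.
Rate on top 2: 3.727. F: 1.81 < 3.727 → exclude; stop.
Optimal diet: G, D — 2 of 4 types.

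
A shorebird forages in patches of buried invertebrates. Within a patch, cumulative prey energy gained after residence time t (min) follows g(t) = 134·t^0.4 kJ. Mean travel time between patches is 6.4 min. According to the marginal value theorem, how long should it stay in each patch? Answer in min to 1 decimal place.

4.3 min

Maximise g(t)/(T+t): set derivative to zero → g'(t)(T+t) = g(t).
g'(t) = 0.4·134·t^-0.6. Setting 0.4·134·t^-0.6 = 134·t^0.4/(6.4+t) gives 0.4(6.4+t) = t, so 0.60·t = 0.4×6.4.
t* = 0.4×6.4/0.60 = 4.267 min.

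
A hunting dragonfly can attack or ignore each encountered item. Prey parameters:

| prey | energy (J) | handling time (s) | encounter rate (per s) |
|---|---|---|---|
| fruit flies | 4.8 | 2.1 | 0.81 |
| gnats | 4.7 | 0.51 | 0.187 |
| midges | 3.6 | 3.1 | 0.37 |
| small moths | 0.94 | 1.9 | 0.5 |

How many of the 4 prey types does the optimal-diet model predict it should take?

2

E/h in descending order: gnats 9.22, fruit flies 2.29, midges 1.16, small moths 0.495 J/s. The optimal diet is the largest prefix of this list for which every included type satisfies E_i/h_i > R on the types above it.
Rate on top 1: 0.8024. fruit flies: 2.29 > 0.8024 → include.
Rate on top 2: 1.705. midges: 1.16 < 1.705 → exclude; stop.
Optimal diet: gnats, fruit flies — 2 of 4 types.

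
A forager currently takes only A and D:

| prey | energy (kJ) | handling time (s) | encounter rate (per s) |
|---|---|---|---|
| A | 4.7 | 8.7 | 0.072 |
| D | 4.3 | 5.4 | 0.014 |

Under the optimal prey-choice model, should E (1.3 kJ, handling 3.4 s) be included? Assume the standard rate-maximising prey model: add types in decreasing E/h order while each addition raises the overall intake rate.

Intake rate on the current diet: R = (0.072×4.7 + 0.014×4.3) / (1 + 0.072×8.7 + 0.014×5.4) = 0.3986/1.702 = 0.2342 kJ/s.
E: E/h = 1.3/3.4 = 0.3824 kJ/s.
0.3824 > 0.2342, so adding E raises the average — include it.

Yes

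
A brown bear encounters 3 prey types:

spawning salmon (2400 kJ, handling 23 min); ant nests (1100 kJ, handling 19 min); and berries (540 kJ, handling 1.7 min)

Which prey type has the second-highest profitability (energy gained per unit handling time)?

Profitability E/h (kJ/min): spawning salmon = 2400/23 = 104, ant nests = 1100/19 = 57.9, berries = 540/1.7 = 318.
Ranked: berries > spawning salmon > ant nests.

spawning salmon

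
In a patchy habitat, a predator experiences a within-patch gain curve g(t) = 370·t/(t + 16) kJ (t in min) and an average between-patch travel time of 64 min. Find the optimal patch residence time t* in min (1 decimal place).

32.0 min

Maximise g(t)/(T+t): set derivative to zero → g'(t)(T+t) = g(t).
g'(t) = 370·16/(t + 16)². Setting 370·16/(t+16)² = 370t/[(t+16)(64+t)] gives 16(64+t) = t(t+16), so t² = 16×64 = 1024.
t* = √1024 = 32 min.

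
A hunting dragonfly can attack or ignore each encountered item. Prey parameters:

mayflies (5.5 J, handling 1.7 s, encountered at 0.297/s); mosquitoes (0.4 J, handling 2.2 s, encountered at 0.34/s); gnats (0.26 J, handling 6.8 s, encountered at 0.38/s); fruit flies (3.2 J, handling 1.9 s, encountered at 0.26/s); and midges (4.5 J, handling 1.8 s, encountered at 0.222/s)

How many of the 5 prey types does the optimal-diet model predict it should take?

3

Profitabilities (E/h, J/s): mayflies 3.24, midges 2.5, fruit flies 1.68, mosquitoes 0.182, gnats 0.0382. Add prey in this order while the next type's profitability exceeds the intake rate on those already taken.
Rate on top 1: 1.085. midges: 2.5 > 1.085 → include.
Rate on top 2: 1.382. fruit flies: 1.68 > 1.382 → include.
Rate on top 3: 1.444. mosquitoes: 0.182 < 1.444 → exclude; stop.
Optimal diet: mayflies, midges, fruit flies — 3 of 5 types.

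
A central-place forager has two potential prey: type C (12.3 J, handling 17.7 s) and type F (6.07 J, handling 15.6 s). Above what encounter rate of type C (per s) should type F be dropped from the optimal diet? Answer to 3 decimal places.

0.072 per s

At the threshold, the rate on type C alone equals the profitability of type F: λ·12.3/(1 + λ·17.7) = 6.07/15.6 = 0.3891.
Rearranging, λ(12.3 − 0.3891×17.7) = 0.3891, so λ = 0.3891/5.413 = 0.07188 per s.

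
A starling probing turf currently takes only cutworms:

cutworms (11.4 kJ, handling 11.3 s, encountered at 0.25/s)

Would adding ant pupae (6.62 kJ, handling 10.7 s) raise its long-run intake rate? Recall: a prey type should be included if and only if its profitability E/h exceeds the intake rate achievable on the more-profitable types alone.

On cutworms alone, R = ΣλE/(1+Σλh) = 2.85/3.825 = 0.7451 kJ/s.
ant pupae: E/h = 6.62/10.7 = 0.6187 kJ/s.
Since 0.6187 < R, time spent handling ant pupae is better spent searching.

No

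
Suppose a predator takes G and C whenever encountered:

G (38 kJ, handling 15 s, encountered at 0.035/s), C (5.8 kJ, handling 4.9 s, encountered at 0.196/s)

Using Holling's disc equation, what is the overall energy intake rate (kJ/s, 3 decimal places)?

Energy encountered per unit search time: 0.035×38 + 0.196×5.8 = 2.467 kJ/s.
Handling time per unit search time: 0.035×15 + 0.196×4.9 = 1.485.
Rate = 2.467/(1 + 1.485) = 0.9925 kJ/s.

0.993 kJ/s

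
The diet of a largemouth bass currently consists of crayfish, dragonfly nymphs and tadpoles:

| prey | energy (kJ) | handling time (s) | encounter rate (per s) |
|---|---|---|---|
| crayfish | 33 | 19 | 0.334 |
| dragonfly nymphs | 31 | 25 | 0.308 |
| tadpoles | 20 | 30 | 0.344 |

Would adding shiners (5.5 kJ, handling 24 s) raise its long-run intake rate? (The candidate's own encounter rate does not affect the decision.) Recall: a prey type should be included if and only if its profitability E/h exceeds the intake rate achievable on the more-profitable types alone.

No

Intake rate on the current diet: R = (0.334×33 + 0.308×31 + 0.344×20) / (1 + 0.334×19 + 0.308×25 + 0.344×30) = 27.45/25.37 = 1.082 kJ/s.
shiners: E/h = 5.5/24 = 0.2292 kJ/s.
0.2292 < 1.082, so adding shiners would lower the average — exclude it.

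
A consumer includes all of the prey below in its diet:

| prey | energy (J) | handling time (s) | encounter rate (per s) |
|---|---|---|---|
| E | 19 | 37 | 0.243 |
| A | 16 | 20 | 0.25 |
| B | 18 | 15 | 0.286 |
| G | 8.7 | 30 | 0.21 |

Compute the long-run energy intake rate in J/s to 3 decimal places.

R = Σλ_iE_i / (1 + Σλ_ih_i)
Numerator: 0.243×19 + 0.25×16 + 0.286×18 + 0.21×8.7 = 15.59
Denominator: 1 + 0.243×37 + 0.25×20 + 0.286×15 + 0.21×30 = 25.58
R = 15.59/25.58 = 0.6095 J/s

0.610 J/s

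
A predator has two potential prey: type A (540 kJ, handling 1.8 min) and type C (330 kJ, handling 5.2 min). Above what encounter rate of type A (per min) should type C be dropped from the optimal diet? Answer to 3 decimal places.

Drop type C once their profitability E₂/h₂ falls below the rate achievable on type A alone: E₂/h₂ = λE₁/(1 + λh₁).
Solve for λ: λE₁h₂ = E₂(1 + λh₁) → λ(E₁h₂ − E₂h₁) = E₂ → λ = E₂/(E₁h₂ − E₂h₁).
λ = 330/(540×5.2 − 330×1.8) = 330/2214 = 0.1491 per min.

0.149 per min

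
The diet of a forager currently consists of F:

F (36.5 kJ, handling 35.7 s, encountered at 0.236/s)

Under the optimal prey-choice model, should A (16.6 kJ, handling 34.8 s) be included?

Intake rate on the current diet: R = (0.236×36.5) / (1 + 0.236×35.7) = 8.614/9.425 = 0.9139 kJ/s.
A: E/h = 16.6/34.8 = 0.477 kJ/s.
0.477 < 0.9139, so adding A would lower the average — exclude it.

No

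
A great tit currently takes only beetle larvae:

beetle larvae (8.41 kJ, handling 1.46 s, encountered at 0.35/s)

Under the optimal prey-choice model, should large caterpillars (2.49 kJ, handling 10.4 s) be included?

On beetle larvae alone, R = ΣλE/(1+Σλh) = 2.943/1.511 = 1.948 kJ/s.
Profitability of large caterpillars: 2.49/10.4 = 0.2394 kJ/s.
0.2394 < 1.948, so adding large caterpillars would lower the average — exclude it.

No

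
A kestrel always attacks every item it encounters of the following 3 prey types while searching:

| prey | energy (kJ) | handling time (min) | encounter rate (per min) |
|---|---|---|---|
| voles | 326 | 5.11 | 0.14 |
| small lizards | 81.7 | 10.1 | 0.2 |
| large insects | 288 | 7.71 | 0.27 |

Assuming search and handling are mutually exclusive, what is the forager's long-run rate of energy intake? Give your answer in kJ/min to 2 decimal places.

R = Σλ_iE_i / (1 + Σλ_ih_i)
Numerator: 0.14×326 + 0.2×81.7 + 0.27×288 = 139.7
Denominator: 1 + 0.14×5.11 + 0.2×10.1 + 0.27×7.71 = 5.817
R = 139.7/5.817 = 24.02 kJ/min

24.02 kJ/min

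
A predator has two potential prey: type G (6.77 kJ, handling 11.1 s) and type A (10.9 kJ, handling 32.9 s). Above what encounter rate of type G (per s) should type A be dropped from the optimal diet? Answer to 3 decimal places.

At the threshold, the rate on type G alone equals the profitability of type A: λ·6.77/(1 + λ·11.1) = 10.9/32.9 = 0.3313.
Rearranging, λ(6.77 − 0.3313×11.1) = 0.3313, so λ = 0.3313/3.092 = 0.1071 per s.

0.107 per s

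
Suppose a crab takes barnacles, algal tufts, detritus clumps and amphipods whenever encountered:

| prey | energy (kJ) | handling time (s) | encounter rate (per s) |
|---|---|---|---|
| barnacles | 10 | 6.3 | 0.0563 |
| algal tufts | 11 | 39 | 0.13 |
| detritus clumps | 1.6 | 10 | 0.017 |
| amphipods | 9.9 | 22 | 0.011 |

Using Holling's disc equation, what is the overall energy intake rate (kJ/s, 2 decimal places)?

0.31 kJ/s

R = Σλ_iE_i / (1 + Σλ_ih_i)
Numerator: 0.0563×10 + 0.13×11 + 0.017×1.6 + 0.011×9.9 = 2.129
Denominator: 1 + 0.0563×6.3 + 0.13×39 + 0.017×10 + 0.011×22 = 6.837
R = 2.129/6.837 = 0.3114 kJ/s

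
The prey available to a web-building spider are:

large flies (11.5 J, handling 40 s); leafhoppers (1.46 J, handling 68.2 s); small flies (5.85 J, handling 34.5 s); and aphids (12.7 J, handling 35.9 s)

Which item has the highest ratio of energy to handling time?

In descending order of E/h:
aphids: 12.7/35.9 = 0.354 J/s
large flies: 11.5/40 = 0.287 J/s
small flies: 5.85/34.5 = 0.17 J/s
leafhoppers: 1.46/68.2 = 0.0214 J/s

aphids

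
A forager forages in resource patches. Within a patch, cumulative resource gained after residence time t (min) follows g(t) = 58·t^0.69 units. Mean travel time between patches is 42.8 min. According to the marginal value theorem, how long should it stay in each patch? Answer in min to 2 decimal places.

95.26 min

By the marginal value theorem, leave when the instantaneous gain rate g'(t) equals the habitat-wide average g(t)/(T + t).
g'(t) = 0.69·58·t^-0.31. Setting 0.69·58·t^-0.31 = 58·t^0.69/(42.8+t) gives 0.69(42.8+t) = t, so 0.31·t = 0.69×42.8.
t* = 0.69×42.8/0.31 = 95.26 min.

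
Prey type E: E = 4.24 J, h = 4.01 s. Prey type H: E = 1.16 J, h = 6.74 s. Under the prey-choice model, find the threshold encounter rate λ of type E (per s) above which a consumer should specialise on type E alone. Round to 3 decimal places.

Drop type H once their profitability E₂/h₂ falls below the rate achievable on type E alone: E₂/h₂ = λE₁/(1 + λh₁).
Solve for λ: λE₁h₂ = E₂(1 + λh₁) → λ(E₁h₂ − E₂h₁) = E₂ → λ = E₂/(E₁h₂ − E₂h₁).
λ = 1.16/(4.24×6.74 − 1.16×4.01) = 1.16/23.93 = 0.04848 per s.

0.048 per s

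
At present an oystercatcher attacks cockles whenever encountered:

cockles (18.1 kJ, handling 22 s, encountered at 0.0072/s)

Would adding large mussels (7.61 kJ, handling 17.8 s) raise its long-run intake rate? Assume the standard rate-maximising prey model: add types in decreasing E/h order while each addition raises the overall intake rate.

Current rate: (0.0072×18.1)/(1 + 0.0072×22) = 0.1125 kJ/s.
large mussels: E/h = 7.61/17.8 = 0.4275 kJ/s.
Since 0.4275 > R, including large mussels increases the long-run rate.

Yes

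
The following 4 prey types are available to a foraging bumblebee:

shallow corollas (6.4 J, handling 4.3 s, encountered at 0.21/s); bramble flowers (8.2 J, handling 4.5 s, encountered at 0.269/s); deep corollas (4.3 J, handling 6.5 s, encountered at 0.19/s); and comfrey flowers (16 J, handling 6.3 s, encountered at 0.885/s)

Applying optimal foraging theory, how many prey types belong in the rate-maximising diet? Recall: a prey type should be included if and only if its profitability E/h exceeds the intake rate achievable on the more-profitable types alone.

Profitabilities (E/h, J/s): comfrey flowers 2.54, bramble flowers 1.82, shallow corollas 1.49, deep corollas 0.662. Add prey in this order while the next type's profitability exceeds the intake rate on those already taken.
Rate on top 1: 2.153. bramble flowers: 1.82 < 2.153 → exclude; stop.
Optimal diet: comfrey flowers — 1 of 4 types.

1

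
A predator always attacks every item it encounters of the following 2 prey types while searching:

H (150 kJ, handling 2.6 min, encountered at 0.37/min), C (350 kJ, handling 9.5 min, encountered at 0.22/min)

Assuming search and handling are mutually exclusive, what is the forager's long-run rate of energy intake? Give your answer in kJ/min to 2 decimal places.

R = (0.37×150 + 0.22×350) / (1 + 0.37×2.6 + 0.22×9.5) = 132.5/4.052 = 32.7 kJ/min.

32.70 kJ/min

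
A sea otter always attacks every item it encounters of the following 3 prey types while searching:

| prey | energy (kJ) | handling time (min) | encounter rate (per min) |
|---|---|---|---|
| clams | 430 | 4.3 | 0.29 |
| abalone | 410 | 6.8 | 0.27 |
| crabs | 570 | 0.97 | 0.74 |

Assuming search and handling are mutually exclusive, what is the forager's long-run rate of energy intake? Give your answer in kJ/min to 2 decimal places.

Energy encountered per unit search time: 0.29×430 + 0.27×410 + 0.74×570 = 657.2 kJ/min.
Handling time per unit search time: 0.29×4.3 + 0.27×6.8 + 0.74×0.97 = 3.801.
Rate = 657.2/(1 + 3.801) = 136.9 kJ/min.

136.89 kJ/min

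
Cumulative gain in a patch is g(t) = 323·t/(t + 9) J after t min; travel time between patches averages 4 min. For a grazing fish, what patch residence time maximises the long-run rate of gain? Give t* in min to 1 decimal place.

6.0 min

Optimal t* satisfies g'(t*) = g(t*)/(T + t*).
g'(t) = 323·9/(t + 9)². Setting 323·9/(t+9)² = 323t/[(t+9)(4+t)] gives 9(4+t) = t(t+9), so t² = 9×4 = 36.
t* = √36 = 6 min.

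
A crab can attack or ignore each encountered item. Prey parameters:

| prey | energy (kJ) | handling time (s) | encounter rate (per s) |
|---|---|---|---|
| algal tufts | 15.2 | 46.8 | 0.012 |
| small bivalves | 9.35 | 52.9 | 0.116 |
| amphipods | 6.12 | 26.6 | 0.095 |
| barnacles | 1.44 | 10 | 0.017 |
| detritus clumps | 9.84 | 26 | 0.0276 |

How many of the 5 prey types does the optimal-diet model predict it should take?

3

Rank by E/h (kJ/s): detritus clumps 0.378, algal tufts 0.325, amphipods 0.23, small bivalves 0.177, barnacles 0.144. Include each in turn until the next type's E/h falls below the running intake rate.
Rate on top 1: 0.1581. algal tufts: 0.325 > 0.1581 → include.
Rate on top 2: 0.1992. amphipods: 0.23 > 0.1992 → include.
Rate on top 3: 0.2154. small bivalves: 0.177 < 0.2154 → exclude; stop.
Optimal diet: detritus clumps, algal tufts, amphipods — 3 of 5 types.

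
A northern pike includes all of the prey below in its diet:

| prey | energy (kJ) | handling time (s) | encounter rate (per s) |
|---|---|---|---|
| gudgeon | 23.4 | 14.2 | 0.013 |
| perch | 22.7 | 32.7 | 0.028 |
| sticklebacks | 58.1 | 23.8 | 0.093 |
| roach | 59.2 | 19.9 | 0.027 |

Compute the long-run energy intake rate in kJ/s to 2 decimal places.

R = Σλ_iE_i / (1 + Σλ_ih_i)
Numerator: 0.013×23.4 + 0.028×22.7 + 0.093×58.1 + 0.027×59.2 = 7.941
Denominator: 1 + 0.013×14.2 + 0.028×32.7 + 0.093×23.8 + 0.027×19.9 = 4.851
R = 7.941/4.851 = 1.637 kJ/s

1.64 kJ/s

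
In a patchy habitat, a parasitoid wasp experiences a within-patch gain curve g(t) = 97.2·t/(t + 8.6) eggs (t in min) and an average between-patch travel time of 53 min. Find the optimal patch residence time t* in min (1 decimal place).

21.3 min

By the marginal value theorem, leave when the instantaneous gain rate g'(t) equals the habitat-wide average g(t)/(T + t).
g'(t) = 97.2·8.6/(t + 8.6)². Setting 97.2·8.6/(t+8.6)² = 97.2t/[(t+8.6)(53+t)] gives 8.6(53+t) = t(t+8.6), so t² = 8.6×53 = 455.8.
t* = √455.8 = 21.35 min.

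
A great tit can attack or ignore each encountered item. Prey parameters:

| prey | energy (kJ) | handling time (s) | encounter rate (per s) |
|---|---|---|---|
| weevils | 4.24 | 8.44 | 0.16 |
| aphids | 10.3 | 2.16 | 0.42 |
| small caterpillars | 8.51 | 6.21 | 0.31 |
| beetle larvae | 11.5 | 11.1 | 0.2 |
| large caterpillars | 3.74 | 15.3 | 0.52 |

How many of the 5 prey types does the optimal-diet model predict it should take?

1

Profitabilities (E/h, kJ/s): aphids 4.77, small caterpillars 1.37, beetle larvae 1.04, weevils 0.502, large caterpillars 0.244. Add prey in this order while the next type's profitability exceeds the intake rate on those already taken.
Rate on top 1: 2.268. small caterpillars: 1.37 < 2.268 → exclude; stop.
Optimal diet: aphids — 1 of 5 types.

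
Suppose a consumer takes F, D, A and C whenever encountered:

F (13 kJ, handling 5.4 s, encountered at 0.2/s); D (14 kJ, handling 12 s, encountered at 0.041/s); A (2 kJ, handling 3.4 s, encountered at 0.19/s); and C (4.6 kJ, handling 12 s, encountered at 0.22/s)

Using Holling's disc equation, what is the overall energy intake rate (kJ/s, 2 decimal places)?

0.78 kJ/s

Energy encountered per unit search time: 0.2×13 + 0.041×14 + 0.19×2 + 0.22×4.6 = 4.566 kJ/s.
Handling time per unit search time: 0.2×5.4 + 0.041×12 + 0.19×3.4 + 0.22×12 = 4.858.
Rate = 4.566/(1 + 4.858) = 0.7794 kJ/s.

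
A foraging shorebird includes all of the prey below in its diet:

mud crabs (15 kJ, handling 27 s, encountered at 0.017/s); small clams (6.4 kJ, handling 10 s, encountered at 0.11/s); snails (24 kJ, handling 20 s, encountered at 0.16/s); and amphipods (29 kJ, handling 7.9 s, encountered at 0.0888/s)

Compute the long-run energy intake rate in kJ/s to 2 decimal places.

Energy encountered per unit search time: 0.017×15 + 0.11×6.4 + 0.16×24 + 0.0888×29 = 7.374 kJ/s.
Handling time per unit search time: 0.017×27 + 0.11×10 + 0.16×20 + 0.0888×7.9 = 5.461.
Rate = 7.374/(1 + 5.461) = 1.141 kJ/s.

1.14 kJ/s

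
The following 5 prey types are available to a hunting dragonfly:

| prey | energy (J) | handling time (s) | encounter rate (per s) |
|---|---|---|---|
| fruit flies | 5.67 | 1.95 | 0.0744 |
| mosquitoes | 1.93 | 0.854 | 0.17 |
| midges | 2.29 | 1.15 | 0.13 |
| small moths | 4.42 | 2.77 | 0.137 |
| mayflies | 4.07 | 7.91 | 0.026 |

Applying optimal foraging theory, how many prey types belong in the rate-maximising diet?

Rank by E/h (J/s): fruit flies 2.91, mosquitoes 2.26, midges 1.99, small moths 1.6, mayflies 0.515. Include each in turn until the next type's E/h falls below the running intake rate.
Rate on top 1: 0.3684. mosquitoes: 2.26 > 0.3684 → include.
Rate on top 2: 0.5812. midges: 1.99 > 0.5812 → include.
Rate on top 3: 0.7277. small moths: 1.6 > 0.7277 → include.
Rate on top 4: 0.9087. mayflies: 0.515 < 0.9087 → exclude; stop.
Optimal diet: fruit flies, mosquitoes, midges, small moths — 4 of 5 types.

4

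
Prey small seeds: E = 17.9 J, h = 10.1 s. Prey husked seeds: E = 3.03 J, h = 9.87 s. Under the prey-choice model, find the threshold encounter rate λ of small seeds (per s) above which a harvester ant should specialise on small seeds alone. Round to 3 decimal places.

Drop husked seeds once their profitability E₂/h₂ falls below the rate achievable on small seeds alone: E₂/h₂ = λE₁/(1 + λh₁).
Solve for λ: λE₁h₂ = E₂(1 + λh₁) → λ(E₁h₂ − E₂h₁) = E₂ → λ = E₂/(E₁h₂ − E₂h₁).
λ = 3.03/(17.9×9.87 − 3.03×10.1) = 3.03/146.1 = 0.02074 per s.

0.021 per s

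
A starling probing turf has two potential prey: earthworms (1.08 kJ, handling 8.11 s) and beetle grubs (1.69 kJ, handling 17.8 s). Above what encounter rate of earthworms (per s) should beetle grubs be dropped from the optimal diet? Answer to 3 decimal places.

0.306 per s

Drop beetle grubs once their profitability E₂/h₂ falls below the rate achievable on earthworms alone: E₂/h₂ = λE₁/(1 + λh₁).
Solve for λ: λE₁h₂ = E₂(1 + λh₁) → λ(E₁h₂ − E₂h₁) = E₂ → λ = E₂/(E₁h₂ − E₂h₁).
λ = 1.69/(1.08×17.8 − 1.69×8.11) = 1.69/5.518 = 0.3063 per s.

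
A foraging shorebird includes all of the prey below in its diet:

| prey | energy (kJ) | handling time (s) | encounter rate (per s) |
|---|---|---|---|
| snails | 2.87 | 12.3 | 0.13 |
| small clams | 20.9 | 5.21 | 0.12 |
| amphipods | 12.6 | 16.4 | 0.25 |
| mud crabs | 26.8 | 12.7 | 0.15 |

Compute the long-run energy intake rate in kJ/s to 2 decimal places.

1.09 kJ/s

R = (0.13×2.87 + 0.12×20.9 + 0.25×12.6 + 0.15×26.8) / (1 + 0.13×12.3 + 0.12×5.21 + 0.25×16.4 + 0.15×12.7) = 10.05/9.229 = 1.089 kJ/s.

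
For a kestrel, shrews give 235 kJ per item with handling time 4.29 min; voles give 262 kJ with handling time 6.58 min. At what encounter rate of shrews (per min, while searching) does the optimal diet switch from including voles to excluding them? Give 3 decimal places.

Drop voles once their profitability E₂/h₂ falls below the rate achievable on shrews alone: E₂/h₂ = λE₁/(1 + λh₁).
Solve for λ: λE₁h₂ = E₂(1 + λh₁) → λ(E₁h₂ − E₂h₁) = E₂ → λ = E₂/(E₁h₂ − E₂h₁).
λ = 262/(235×6.58 − 262×4.29) = 262/422.3 = 0.6204 per min.

0.620 per min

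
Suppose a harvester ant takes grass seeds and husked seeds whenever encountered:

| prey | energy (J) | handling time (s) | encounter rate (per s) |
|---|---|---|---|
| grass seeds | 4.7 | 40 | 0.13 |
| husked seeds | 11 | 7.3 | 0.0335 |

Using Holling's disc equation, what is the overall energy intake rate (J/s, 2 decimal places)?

Energy encountered per unit search time: 0.13×4.7 + 0.0335×11 = 0.9795 J/s.
Handling time per unit search time: 0.13×40 + 0.0335×7.3 = 5.445.
Rate = 0.9795/(1 + 5.445) = 0.152 J/s.

0.15 J/s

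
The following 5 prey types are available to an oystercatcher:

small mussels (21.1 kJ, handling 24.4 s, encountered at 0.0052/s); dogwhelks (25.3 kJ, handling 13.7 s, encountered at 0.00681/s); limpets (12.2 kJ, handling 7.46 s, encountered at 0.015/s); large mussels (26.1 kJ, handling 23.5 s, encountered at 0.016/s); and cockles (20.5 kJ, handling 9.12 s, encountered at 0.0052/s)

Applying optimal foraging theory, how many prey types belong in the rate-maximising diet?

Profitabilities (E/h, kJ/s): cockles 2.25, dogwhelks 1.85, limpets 1.64, large mussels 1.11, small mussels 0.865. Add prey in this order while the next type's profitability exceeds the intake rate on those already taken.
Rate on top 1: 0.1018. dogwhelks: 1.85 > 0.1018 → include.
Rate on top 2: 0.2445. limpets: 1.64 > 0.2445 → include.
Rate on top 3: 0.3687. large mussels: 1.11 > 0.3687 → include.
Rate on top 4: 0.54. small mussels: 0.865 > 0.54 → include.
Optimal diet: cockles, dogwhelks, limpets, large mussels, small mussels — 5 of 5 types.

5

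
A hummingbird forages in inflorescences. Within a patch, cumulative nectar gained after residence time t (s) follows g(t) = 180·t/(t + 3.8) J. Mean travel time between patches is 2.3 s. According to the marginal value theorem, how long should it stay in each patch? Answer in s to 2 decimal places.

2.96 s

Optimal t* satisfies g'(t*) = g(t*)/(T + t*).
g'(t) = 180·3.8/(t + 3.8)². Setting 180·3.8/(t+3.8)² = 180t/[(t+3.8)(2.3+t)] gives 3.8(2.3+t) = t(t+3.8), so t² = 3.8×2.3 = 8.74.
t* = √8.74 = 2.956 s.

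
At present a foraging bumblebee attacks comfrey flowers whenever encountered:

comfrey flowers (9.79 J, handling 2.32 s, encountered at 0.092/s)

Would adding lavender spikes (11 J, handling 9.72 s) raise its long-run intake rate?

Yes

On comfrey flowers alone, R = ΣλE/(1+Σλh) = 0.9007/1.213 = 0.7423 J/s.
Profitability of lavender spikes: 11/9.72 = 1.132 J/s.
1.132 > 0.7423, so adding lavender spikes raises the average — include it.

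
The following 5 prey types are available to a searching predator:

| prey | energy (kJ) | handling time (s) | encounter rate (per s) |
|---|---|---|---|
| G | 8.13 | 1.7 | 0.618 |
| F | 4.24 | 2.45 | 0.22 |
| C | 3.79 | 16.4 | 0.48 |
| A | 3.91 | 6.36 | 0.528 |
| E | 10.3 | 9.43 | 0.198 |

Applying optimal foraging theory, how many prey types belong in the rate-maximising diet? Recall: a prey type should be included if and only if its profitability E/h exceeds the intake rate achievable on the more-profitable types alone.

1

E/h in descending order: G 4.78, F 1.73, E 1.09, A 0.615, C 0.231 kJ/s. The optimal diet is the largest prefix of this list for which every included type satisfies E_i/h_i > R on the types above it.
Rate on top 1: 2.45. F: 1.73 < 2.45 → exclude; stop.
Optimal diet: G — 1 of 5 types.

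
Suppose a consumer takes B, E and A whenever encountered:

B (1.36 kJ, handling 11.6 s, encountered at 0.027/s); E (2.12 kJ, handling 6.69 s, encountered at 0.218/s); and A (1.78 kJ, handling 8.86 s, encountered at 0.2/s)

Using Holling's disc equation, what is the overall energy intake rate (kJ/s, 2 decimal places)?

0.19 kJ/s

R = (0.027×1.36 + 0.218×2.12 + 0.2×1.78) / (1 + 0.027×11.6 + 0.218×6.69 + 0.2×8.86) = 0.8549/4.544 = 0.1881 kJ/s.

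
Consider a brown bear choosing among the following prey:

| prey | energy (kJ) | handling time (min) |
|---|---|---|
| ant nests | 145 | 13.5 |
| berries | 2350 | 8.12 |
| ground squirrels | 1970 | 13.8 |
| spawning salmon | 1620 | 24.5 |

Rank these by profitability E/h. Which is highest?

berries

Profitability E/h (kJ/min): ant nests = 145/13.5 = 10.7, berries = 2350/8.12 = 289, ground squirrels = 1970/13.8 = 143, spawning salmon = 1620/24.5 = 66.1.
Ranked: berries > ground squirrels > spawning salmon > ant nests.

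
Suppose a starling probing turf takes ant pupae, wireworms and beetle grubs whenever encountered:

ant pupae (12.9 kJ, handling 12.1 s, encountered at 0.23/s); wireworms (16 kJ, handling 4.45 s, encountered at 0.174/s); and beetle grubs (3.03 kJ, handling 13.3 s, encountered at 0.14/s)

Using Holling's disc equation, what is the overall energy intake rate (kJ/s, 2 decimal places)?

R = (0.23×12.9 + 0.174×16 + 0.14×3.03) / (1 + 0.23×12.1 + 0.174×4.45 + 0.14×13.3) = 6.175/6.419 = 0.962 kJ/s.

0.96 kJ/s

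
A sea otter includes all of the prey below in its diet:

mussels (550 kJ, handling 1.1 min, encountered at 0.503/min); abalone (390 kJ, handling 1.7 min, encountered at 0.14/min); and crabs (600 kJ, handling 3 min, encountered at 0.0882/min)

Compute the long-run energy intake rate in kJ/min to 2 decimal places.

R = Σλ_iE_i / (1 + Σλ_ih_i)
Numerator: 0.503×550 + 0.14×390 + 0.0882×600 = 384.2
Denominator: 1 + 0.503×1.1 + 0.14×1.7 + 0.0882×3 = 2.056
R = 384.2/2.056 = 186.9 kJ/min

186.86 kJ/min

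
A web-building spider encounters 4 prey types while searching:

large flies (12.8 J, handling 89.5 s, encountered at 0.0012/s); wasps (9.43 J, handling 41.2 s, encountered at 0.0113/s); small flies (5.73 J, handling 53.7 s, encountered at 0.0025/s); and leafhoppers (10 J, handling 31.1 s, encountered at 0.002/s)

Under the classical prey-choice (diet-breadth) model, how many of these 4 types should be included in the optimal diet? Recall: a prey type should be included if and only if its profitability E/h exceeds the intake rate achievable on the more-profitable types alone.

4

E/h in descending order: leafhoppers 0.322, wasps 0.229, large flies 0.143, small flies 0.107 J/s. The optimal diet is the largest prefix of this list for which every included type satisfies E_i/h_i > R on the types above it.
Rate on top 1: 0.01883. wasps: 0.229 > 0.01883 → include.
Rate on top 2: 0.08284. large flies: 0.143 > 0.08284 → include.
Rate on top 3: 0.08679. small flies: 0.107 > 0.08679 → include.
Optimal diet: leafhoppers, wasps, large flies, small flies — 4 of 4 types.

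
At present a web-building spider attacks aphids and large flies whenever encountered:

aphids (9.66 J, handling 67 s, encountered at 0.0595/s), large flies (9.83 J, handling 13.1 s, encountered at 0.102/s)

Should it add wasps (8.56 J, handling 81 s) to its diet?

No

Current rate: (0.0595×9.66 + 0.102×9.83)/(1 + 0.0595×67 + 0.102×13.1) = 0.2495 J/s.
Profitability of wasps: 8.56/81 = 0.1057 J/s.
0.1057 < 0.2495, so adding wasps would lower the average — exclude it.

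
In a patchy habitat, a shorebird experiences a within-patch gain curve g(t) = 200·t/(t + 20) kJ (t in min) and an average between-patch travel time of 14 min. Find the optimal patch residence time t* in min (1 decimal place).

16.7 min

Maximise g(t)/(T+t): set derivative to zero → g'(t)(T+t) = g(t).
g'(t) = 200·20/(t + 20)². Setting 200·20/(t+20)² = 200t/[(t+20)(14+t)] gives 20(14+t) = t(t+20), so t² = 20×14 = 280.
t* = √280 = 16.73 min.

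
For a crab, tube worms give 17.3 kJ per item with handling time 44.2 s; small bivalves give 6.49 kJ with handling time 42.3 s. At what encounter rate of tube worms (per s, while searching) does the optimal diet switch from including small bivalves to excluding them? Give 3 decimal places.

0.015 per s

Drop small bivalves once their profitability E₂/h₂ falls below the rate achievable on tube worms alone: E₂/h₂ = λE₁/(1 + λh₁).
Solve for λ: λE₁h₂ = E₂(1 + λh₁) → λ(E₁h₂ − E₂h₁) = E₂ → λ = E₂/(E₁h₂ − E₂h₁).
λ = 6.49/(17.3×42.3 − 6.49×44.2) = 6.49/444.9 = 0.01459 per s.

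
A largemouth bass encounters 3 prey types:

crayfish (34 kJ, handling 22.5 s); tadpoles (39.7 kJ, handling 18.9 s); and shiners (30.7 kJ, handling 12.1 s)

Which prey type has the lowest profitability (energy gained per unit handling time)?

crayfish

In descending order of E/h:
shiners: 30.7/12.1 = 2.54 kJ/s
tadpoles: 39.7/18.9 = 2.1 kJ/s
crayfish: 34/22.5 = 1.51 kJ/s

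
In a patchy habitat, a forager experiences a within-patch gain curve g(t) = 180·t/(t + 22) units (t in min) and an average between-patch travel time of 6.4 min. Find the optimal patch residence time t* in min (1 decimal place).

Maximise g(t)/(T+t): set derivative to zero → g'(t)(T+t) = g(t).
g'(t) = 180·22/(t + 22)². Setting 180·22/(t+22)² = 180t/[(t+22)(6.4+t)] gives 22(6.4+t) = t(t+22), so t² = 22×6.4 = 140.8.
t* = √140.8 = 11.87 min.

11.9 min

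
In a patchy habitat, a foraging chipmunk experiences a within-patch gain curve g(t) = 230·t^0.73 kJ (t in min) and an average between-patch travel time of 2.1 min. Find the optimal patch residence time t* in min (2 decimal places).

5.68 min

Optimal t* satisfies g'(t*) = g(t*)/(T + t*).
g'(t) = 0.73·230·t^-0.27. Setting 0.73·230·t^-0.27 = 230·t^0.73/(2.1+t) gives 0.73(2.1+t) = t, so 0.27·t = 0.73×2.1.
t* = 0.73×2.1/0.27 = 5.678 min.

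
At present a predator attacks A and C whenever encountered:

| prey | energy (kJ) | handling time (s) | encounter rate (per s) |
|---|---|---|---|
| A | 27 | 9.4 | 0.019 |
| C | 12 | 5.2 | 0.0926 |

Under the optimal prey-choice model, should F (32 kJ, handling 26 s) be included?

On A and C alone, R = ΣλE/(1+Σλh) = 1.624/1.66 = 0.9784 kJ/s.
F: E/h = 32/26 = 1.231 kJ/s.
Since 1.231 > R, including F increases the long-run rate.

Yes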